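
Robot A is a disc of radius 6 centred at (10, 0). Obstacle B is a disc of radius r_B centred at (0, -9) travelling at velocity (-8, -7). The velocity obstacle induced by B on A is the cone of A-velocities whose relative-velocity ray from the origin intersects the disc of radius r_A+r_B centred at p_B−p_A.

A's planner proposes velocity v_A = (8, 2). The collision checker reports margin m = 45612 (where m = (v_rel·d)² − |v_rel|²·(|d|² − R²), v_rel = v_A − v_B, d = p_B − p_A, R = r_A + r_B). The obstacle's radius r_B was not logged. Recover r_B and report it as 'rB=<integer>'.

m = 45612
d = (-10, -9);  v_rel = (16, 9),  |v_rel|² = 337
v_rel×d = (16)·(-9) − (9)·(-10) = -54
since m = R²·337 − (-54)²:  R² = (2916 + 45612) / 337 = 144
R = √144 = 12  ⇒  r_B = 12 − 6 = 6

rB=6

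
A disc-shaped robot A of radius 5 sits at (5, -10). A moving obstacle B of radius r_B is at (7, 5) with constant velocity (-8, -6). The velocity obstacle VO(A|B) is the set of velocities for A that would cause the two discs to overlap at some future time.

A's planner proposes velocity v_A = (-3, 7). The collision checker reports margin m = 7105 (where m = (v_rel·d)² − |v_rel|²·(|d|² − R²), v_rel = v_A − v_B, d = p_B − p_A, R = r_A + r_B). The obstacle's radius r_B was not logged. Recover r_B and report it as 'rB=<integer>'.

m = 7105
d = (2, 15);  v_rel = (5, 13),  |v_rel|² = 194
v_rel×d = (5)·(15) − (13)·(2) = 49
since m = R²·194 − 49²:  R² = (2401 + 7105) / 194 = 49
R = √49 = 7  ⇒  r_B = 7 − 5 = 2

rB=2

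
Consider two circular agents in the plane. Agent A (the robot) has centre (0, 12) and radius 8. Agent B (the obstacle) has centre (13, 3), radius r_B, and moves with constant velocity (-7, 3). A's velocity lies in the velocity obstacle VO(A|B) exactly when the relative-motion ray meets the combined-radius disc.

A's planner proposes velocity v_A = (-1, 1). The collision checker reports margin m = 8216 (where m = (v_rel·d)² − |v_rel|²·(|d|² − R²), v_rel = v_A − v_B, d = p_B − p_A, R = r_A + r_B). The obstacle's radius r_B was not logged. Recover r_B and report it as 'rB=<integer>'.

m = 8216
d = (13, -9);  v_rel = (6, -2),  |v_rel|² = 40
v_rel×d = (6)·(-9) − (-2)·(13) = -28
since m = R²·40 − (-28)²:  R² = (784 + 8216) / 40 = 225
R = √225 = 15  ⇒  r_B = 15 − 8 = 7

rB=7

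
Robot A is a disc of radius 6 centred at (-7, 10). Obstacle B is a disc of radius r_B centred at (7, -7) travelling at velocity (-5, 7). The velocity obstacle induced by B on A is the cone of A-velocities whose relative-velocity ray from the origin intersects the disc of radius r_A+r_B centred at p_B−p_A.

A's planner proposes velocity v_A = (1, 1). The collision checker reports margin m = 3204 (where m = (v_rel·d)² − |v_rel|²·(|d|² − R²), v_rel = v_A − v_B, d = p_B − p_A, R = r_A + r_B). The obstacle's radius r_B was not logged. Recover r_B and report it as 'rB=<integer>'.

m = 3204
d = (14, -17);  v_rel = (6, -6),  |v_rel|² = 72
v_rel×d = (6)·(-17) − (-6)·(14) = -18
since m = R²·72 − (-18)²:  R² = (324 + 3204) / 72 = 49
R = √49 = 7  ⇒  r_B = 7 − 6 = 1

rB=1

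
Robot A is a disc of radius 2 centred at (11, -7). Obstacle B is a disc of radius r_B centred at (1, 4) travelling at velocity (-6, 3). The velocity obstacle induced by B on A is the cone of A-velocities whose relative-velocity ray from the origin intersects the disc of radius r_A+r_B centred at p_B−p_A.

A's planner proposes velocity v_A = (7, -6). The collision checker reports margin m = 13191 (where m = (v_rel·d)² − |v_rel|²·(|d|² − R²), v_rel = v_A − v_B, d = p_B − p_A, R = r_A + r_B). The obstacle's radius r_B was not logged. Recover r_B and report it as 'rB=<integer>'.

m = 13191
d = (-10, 11);  v_rel = (13, -9),  |v_rel|² = 250
v_rel×d = (13)·(11) − (-9)·(-10) = 53
since m = R²·250 − 53²:  R² = (2809 + 13191) / 250 = 64
R = √64 = 8  ⇒  r_B = 8 − 2 = 6

rB=6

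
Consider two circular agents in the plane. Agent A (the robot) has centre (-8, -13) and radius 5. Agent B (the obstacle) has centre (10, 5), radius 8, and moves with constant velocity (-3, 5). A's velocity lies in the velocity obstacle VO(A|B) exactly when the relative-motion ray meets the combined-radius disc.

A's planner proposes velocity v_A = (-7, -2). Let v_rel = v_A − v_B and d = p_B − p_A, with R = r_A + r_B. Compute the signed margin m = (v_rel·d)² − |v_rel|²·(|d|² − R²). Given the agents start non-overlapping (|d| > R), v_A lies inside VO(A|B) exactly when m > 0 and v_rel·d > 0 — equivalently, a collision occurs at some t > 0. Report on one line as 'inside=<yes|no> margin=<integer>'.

d = (18, 18),  |d|² = 648;  R = 5+8 = 13,  c = 648−13² = 479
v_rel = (-4, -7),  |v_rel|² = 65;  v_rel·d = (-4)·(18) + (-7)·(18) = -198
65·t² + 396·t + 479 = 0  ⇒  m = (-198)² − 65·479 = 8069
m = 8069 > 0,  v_rel·d = -198 < 0  ⇒  outside

inside=no margin=8069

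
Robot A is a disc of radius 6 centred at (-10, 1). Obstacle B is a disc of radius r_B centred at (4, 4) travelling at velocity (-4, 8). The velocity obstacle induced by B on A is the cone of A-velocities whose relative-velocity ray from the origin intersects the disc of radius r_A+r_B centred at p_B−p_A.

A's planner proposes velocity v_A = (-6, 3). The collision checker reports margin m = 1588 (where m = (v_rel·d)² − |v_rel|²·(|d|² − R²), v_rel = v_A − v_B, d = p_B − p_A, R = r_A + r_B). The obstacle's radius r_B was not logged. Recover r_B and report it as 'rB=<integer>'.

m = 1588
d = (14, 3);  v_rel = (-2, -5),  |v_rel|² = 29
v_rel×d = (-2)·(3) − (-5)·(14) = 64
since m = R²·29 − 64²:  R² = (4096 + 1588) / 29 = 196
R = √196 = 14  ⇒  r_B = 14 − 6 = 8

rB=8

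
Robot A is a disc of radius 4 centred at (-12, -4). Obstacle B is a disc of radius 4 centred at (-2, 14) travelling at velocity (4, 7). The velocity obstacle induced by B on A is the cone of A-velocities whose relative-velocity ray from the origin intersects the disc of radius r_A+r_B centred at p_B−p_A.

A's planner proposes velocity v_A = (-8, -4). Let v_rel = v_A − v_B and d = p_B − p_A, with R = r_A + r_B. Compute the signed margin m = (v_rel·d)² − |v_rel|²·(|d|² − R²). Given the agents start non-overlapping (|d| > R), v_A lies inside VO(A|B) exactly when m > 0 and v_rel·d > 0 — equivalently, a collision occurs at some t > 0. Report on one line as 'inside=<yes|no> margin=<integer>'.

d = (10, 18),  |d|² = 424;  R = 4+4 = 8,  c = 424−8² = 360
v_rel = (-12, -11),  |v_rel|² = 265;  v_rel·d = (-12)·(10) + (-11)·(18) = -318
265·t² + 636·t + 360 = 0  ⇒  m = (-318)² − 265·360 = 5724
m = 5724 > 0,  v_rel·d = -318 < 0  ⇒  outside

inside=no margin=5724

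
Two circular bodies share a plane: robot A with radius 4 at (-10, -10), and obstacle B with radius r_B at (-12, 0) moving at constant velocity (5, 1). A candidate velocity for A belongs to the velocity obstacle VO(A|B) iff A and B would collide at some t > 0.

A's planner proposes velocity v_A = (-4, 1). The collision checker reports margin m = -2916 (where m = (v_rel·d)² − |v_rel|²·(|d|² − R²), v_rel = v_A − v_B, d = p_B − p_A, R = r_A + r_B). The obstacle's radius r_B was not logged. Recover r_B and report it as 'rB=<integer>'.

m = -2916
d = (-2, 10);  v_rel = (-9, 0),  |v_rel|² = 81
v_rel×d = (-9)·(10) − (0)·(-2) = -90
since m = R²·81 − (-90)²:  R² = (8100 + -2916) / 81 = 64
R = √64 = 8  ⇒  r_B = 8 − 4 = 4

rB=4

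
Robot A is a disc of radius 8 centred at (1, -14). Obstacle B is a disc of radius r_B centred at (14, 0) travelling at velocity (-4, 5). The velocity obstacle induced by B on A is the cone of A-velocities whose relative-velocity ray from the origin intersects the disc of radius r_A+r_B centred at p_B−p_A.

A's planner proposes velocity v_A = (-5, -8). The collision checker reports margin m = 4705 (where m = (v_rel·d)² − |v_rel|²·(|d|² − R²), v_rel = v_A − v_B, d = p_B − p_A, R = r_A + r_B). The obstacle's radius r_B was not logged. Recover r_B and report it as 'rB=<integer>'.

m = 4705
d = (13, 14);  v_rel = (-1, -13),  |v_rel|² = 170
v_rel×d = (-1)·(14) − (-13)·(13) = 155
since m = R²·170 − 155²:  R² = (24025 + 4705) / 170 = 169
R = √169 = 13  ⇒  r_B = 13 − 8 = 5

rB=5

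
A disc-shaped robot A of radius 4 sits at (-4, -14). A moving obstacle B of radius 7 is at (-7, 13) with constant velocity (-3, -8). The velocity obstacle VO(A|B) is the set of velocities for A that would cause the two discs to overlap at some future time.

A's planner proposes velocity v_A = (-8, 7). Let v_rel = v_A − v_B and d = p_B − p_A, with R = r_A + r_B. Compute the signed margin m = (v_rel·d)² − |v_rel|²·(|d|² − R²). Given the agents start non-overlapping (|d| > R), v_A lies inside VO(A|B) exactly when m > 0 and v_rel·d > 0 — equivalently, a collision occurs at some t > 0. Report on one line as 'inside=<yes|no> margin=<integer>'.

d = (-3, 27),  |d|² = 738;  R = 4+7 = 11,  c = 738−11² = 617
v_rel = (-5, 15),  |v_rel|² = 250;  v_rel·d = (-5)·(-3) + (15)·(27) = 420
250·t² − 840·t + 617 = 0  ⇒  m = 420² − 250·617 = 22150
m = 22150 > 0,  v_rel·d = 420 > 0  ⇒  inside

inside=yes margin=22150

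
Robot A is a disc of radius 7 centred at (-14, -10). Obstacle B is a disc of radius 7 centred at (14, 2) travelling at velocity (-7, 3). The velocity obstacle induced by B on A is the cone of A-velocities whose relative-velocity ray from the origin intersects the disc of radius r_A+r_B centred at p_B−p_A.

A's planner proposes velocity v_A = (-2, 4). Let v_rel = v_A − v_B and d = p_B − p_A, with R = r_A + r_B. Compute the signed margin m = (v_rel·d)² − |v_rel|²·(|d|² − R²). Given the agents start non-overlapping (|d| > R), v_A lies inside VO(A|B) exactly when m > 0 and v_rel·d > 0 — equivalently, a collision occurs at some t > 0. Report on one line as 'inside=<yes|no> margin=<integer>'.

d = (28, 12),  |d|² = 928;  R = 7+7 = 14,  c = 928−14² = 732
v_rel = (5, 1),  |v_rel|² = 26;  v_rel·d = (5)·(28) + (1)·(12) = 152
26·t² − 304·t + 732 = 0  ⇒  m = 152² − 26·732 = 4072
m = 4072 > 0,  v_rel·d = 152 > 0  ⇒  inside

inside=yes margin=4072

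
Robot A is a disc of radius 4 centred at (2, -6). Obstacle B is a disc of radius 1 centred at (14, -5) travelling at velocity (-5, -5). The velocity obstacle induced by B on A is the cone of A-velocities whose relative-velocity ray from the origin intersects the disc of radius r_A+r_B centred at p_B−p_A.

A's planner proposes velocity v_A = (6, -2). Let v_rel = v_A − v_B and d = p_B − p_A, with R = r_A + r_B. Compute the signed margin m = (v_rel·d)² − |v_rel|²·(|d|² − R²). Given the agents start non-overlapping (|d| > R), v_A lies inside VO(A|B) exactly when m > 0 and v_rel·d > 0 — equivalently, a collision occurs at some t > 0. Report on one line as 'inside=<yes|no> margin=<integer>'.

d = (12, 1),  |d|² = 145;  R = 4+1 = 5,  c = 145−5² = 120
v_rel = (11, 3),  |v_rel|² = 130;  v_rel·d = (11)·(12) + (3)·(1) = 135
130·t² − 270·t + 120 = 0  ⇒  m = 135² − 130·120 = 2625
m = 2625 > 0,  v_rel·d = 135 > 0  ⇒  inside

inside=yes margin=2625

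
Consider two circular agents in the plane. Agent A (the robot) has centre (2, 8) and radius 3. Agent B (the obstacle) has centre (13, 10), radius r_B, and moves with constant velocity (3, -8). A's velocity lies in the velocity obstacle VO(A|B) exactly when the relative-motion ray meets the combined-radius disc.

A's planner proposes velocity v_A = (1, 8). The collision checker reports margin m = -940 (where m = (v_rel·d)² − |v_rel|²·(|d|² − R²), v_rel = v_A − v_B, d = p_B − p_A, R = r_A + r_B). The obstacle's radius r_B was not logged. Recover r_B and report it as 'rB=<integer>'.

m = -940
d = (11, 2);  v_rel = (-2, 16),  |v_rel|² = 260
v_rel×d = (-2)·(2) − (16)·(11) = -180
since m = R²·260 − (-180)²:  R² = (32400 + -940) / 260 = 121
R = √121 = 11  ⇒  r_B = 11 − 3 = 8

rB=8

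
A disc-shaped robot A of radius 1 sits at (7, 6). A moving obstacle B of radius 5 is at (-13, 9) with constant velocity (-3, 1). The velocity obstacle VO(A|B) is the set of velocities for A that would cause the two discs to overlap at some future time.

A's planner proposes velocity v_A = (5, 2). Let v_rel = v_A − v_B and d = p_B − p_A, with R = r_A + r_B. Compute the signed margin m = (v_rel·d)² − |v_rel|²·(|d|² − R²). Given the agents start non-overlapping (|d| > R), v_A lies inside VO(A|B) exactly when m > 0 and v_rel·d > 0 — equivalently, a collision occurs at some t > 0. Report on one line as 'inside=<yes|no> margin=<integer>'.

d = (-20, 3),  |d|² = 409;  R = 1+5 = 6,  c = 409−6² = 373
v_rel = (8, 1),  |v_rel|² = 65;  v_rel·d = (8)·(-20) + (1)·(3) = -157
65·t² + 314·t + 373 = 0  ⇒  m = (-157)² − 65·373 = 404
m = 404 > 0,  v_rel·d = -157 < 0  ⇒  outside

inside=no margin=404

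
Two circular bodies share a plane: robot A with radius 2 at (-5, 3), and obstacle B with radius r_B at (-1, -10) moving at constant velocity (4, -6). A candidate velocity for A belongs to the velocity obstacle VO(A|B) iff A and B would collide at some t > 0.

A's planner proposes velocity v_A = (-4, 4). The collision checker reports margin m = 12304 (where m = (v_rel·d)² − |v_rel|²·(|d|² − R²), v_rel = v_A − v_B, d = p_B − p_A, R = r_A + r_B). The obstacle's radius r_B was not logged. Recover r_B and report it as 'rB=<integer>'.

m = 12304
d = (4, -13);  v_rel = (-8, 10),  |v_rel|² = 164
v_rel×d = (-8)·(-13) − (10)·(4) = 64
since m = R²·164 − 64²:  R² = (4096 + 12304) / 164 = 100
R = √100 = 10  ⇒  r_B = 10 − 2 = 8

rB=8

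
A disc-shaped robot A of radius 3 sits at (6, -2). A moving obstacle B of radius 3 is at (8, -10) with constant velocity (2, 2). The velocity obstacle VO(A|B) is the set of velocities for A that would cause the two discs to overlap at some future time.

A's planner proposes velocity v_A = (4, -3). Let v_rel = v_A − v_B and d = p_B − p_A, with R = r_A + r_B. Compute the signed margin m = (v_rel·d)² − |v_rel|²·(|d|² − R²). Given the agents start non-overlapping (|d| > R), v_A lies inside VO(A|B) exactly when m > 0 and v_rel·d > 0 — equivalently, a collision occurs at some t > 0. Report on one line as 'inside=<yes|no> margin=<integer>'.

d = (2, -8),  |d|² = 68;  R = 3+3 = 6,  c = 68−6² = 32
v_rel = (2, -5),  |v_rel|² = 29;  v_rel·d = (2)·(2) + (-5)·(-8) = 44
29·t² − 88·t + 32 = 0  ⇒  m = 44² − 29·32 = 1008
m = 1008 > 0,  v_rel·d = 44 > 0  ⇒  inside

inside=yes margin=1008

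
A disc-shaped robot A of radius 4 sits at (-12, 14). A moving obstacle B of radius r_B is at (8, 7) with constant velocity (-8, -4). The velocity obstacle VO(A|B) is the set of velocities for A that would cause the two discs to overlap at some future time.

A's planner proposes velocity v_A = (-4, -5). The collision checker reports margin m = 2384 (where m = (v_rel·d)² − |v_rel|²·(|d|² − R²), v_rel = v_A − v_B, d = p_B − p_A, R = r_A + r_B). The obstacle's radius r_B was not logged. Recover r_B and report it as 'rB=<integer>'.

m = 2384
d = (20, -7);  v_rel = (4, -1),  |v_rel|² = 17
v_rel×d = (4)·(-7) − (-1)·(20) = -8
since m = R²·17 − (-8)²:  R² = (64 + 2384) / 17 = 144
R = √144 = 12  ⇒  r_B = 12 − 4 = 8

rB=8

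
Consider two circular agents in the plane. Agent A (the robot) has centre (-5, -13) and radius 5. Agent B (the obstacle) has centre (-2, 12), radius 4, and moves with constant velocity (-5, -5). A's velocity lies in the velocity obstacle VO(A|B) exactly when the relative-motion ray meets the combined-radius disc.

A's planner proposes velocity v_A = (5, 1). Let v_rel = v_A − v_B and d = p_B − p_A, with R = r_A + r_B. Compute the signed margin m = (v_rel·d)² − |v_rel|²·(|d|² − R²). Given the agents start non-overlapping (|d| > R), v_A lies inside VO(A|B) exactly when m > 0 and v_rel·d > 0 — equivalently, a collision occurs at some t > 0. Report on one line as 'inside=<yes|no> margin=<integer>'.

d = (3, 25),  |d|² = 634;  R = 5+4 = 9,  c = 634−9² = 553
v_rel = (10, 6),  |v_rel|² = 136;  v_rel·d = (10)·(3) + (6)·(25) = 180
136·t² − 360·t + 553 = 0  ⇒  m = 180² − 136·553 = -42808
m = -42808 < 0,  v_rel·d = 180 > 0  ⇒  outside

inside=no margin=-42808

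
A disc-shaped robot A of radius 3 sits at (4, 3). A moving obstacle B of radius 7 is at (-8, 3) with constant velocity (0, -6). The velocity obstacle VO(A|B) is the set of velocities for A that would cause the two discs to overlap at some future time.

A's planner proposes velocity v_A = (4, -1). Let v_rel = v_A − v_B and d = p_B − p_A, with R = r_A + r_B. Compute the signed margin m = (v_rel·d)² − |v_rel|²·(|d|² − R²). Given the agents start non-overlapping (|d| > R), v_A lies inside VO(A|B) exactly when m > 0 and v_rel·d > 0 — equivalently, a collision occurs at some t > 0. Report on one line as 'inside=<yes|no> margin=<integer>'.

d = (-12, 0),  |d|² = 144;  R = 3+7 = 10,  c = 144−10² = 44
v_rel = (4, 5),  |v_rel|² = 41;  v_rel·d = (4)·(-12) + (5)·(0) = -48
41·t² + 96·t + 44 = 0  ⇒  m = (-48)² − 41·44 = 500
m = 500 > 0,  v_rel·d = -48 < 0  ⇒  outside

inside=no margin=500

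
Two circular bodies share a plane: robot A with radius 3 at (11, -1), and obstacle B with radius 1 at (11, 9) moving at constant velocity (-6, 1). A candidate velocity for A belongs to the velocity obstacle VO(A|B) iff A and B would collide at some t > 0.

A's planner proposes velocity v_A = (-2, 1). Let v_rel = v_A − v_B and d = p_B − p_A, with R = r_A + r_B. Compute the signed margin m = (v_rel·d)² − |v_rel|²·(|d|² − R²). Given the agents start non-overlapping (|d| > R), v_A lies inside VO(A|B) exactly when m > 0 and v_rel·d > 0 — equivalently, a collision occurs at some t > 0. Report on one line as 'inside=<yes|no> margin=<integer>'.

d = (0, 10),  |d|² = 100;  R = 3+1 = 4,  c = 100−4² = 84
v_rel = (4, 0),  |v_rel|² = 16;  v_rel·d = (4)·(0) + (0)·(10) = 0
16·t² − 0·t + 84 = 0  ⇒  m = 0² − 16·84 = -1344
m = -1344 < 0,  v_rel·d = 0 = 0  ⇒  outside

inside=no margin=-1344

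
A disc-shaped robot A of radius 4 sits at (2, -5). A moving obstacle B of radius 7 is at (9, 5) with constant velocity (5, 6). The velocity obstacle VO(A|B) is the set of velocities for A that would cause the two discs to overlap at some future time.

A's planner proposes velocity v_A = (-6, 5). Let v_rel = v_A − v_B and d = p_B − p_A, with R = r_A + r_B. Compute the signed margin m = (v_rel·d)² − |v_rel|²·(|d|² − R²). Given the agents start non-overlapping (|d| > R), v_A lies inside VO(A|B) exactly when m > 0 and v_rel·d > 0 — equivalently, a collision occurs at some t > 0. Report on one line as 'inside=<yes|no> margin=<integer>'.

d = (7, 10),  |d|² = 149;  R = 4+7 = 11,  c = 149−11² = 28
v_rel = (-11, -1),  |v_rel|² = 122;  v_rel·d = (-11)·(7) + (-1)·(10) = -87
122·t² + 174·t + 28 = 0  ⇒  m = (-87)² − 122·28 = 4153
m = 4153 > 0,  v_rel·d = -87 < 0  ⇒  outside

inside=no margin=4153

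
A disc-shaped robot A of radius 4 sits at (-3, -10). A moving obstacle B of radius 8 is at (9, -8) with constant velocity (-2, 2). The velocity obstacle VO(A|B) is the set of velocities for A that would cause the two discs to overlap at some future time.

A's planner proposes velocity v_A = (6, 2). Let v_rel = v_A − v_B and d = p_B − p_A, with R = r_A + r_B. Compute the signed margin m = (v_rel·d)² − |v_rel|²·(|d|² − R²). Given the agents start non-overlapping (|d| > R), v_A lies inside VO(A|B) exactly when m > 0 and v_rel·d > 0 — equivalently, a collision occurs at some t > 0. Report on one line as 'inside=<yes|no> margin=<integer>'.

d = (12, 2),  |d|² = 148;  R = 4+8 = 12,  c = 148−12² = 4
v_rel = (8, 0),  |v_rel|² = 64;  v_rel·d = (8)·(12) + (0)·(2) = 96
64·t² − 192·t + 4 = 0  ⇒  m = 96² − 64·4 = 8960
m = 8960 > 0,  v_rel·d = 96 > 0  ⇒  inside

inside=yes margin=8960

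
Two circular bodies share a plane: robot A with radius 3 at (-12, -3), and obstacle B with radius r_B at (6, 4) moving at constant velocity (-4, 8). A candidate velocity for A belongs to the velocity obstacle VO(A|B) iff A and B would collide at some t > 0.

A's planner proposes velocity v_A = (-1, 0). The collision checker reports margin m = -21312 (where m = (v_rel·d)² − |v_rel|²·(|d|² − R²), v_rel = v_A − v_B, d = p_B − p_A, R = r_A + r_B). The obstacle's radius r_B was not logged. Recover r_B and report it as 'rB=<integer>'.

m = -21312
d = (18, 7);  v_rel = (3, -8),  |v_rel|² = 73
v_rel×d = (3)·(7) − (-8)·(18) = 165
since m = R²·73 − 165²:  R² = (27225 + -21312) / 73 = 81
R = √81 = 9  ⇒  r_B = 9 − 3 = 6

rB=6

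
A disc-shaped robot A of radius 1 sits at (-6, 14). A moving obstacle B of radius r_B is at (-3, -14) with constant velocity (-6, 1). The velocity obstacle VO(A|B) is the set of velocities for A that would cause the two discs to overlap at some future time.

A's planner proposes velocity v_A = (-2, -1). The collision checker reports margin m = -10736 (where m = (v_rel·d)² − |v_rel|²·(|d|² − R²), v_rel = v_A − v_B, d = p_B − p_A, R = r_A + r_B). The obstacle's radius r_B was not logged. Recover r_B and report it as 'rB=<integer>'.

m = -10736
d = (3, -28);  v_rel = (4, -2),  |v_rel|² = 20
v_rel×d = (4)·(-28) − (-2)·(3) = -106
since m = R²·20 − (-106)²:  R² = (11236 + -10736) / 20 = 25
R = √25 = 5  ⇒  r_B = 5 − 1 = 4

rB=4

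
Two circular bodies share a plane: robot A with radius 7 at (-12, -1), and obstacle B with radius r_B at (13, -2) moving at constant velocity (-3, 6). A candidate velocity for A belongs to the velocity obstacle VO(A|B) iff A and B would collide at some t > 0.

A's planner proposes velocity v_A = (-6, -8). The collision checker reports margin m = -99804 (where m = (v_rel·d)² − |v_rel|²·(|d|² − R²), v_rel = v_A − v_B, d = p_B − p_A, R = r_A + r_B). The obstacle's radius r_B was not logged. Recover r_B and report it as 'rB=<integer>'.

m = -99804
d = (25, -1);  v_rel = (-3, -14),  |v_rel|² = 205
v_rel×d = (-3)·(-1) − (-14)·(25) = 353
since m = R²·205 − 353²:  R² = (124609 + -99804) / 205 = 121
R = √121 = 11  ⇒  r_B = 11 − 7 = 4

rB=4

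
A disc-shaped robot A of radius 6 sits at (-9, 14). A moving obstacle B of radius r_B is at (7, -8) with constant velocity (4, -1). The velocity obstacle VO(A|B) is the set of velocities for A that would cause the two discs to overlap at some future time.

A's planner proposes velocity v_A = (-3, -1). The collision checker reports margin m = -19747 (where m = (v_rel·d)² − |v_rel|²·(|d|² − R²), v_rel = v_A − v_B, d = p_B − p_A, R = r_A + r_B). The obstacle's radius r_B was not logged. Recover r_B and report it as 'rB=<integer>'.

m = -19747
d = (16, -22);  v_rel = (-7, 0),  |v_rel|² = 49
v_rel×d = (-7)·(-22) − (0)·(16) = 154
since m = R²·49 − 154²:  R² = (23716 + -19747) / 49 = 81
R = √81 = 9  ⇒  r_B = 9 − 6 = 3

rB=3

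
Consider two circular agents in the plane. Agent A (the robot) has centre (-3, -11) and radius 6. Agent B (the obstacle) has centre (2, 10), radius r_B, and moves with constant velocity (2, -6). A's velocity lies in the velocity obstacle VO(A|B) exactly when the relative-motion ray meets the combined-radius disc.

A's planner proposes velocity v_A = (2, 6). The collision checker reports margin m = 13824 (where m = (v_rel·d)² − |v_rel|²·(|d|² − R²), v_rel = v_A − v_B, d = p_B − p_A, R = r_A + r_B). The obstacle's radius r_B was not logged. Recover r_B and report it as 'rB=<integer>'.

m = 13824
d = (5, 21);  v_rel = (0, 12),  |v_rel|² = 144
v_rel×d = (0)·(21) − (12)·(5) = -60
since m = R²·144 − (-60)²:  R² = (3600 + 13824) / 144 = 121
R = √121 = 11  ⇒  r_B = 11 − 6 = 5

rB=5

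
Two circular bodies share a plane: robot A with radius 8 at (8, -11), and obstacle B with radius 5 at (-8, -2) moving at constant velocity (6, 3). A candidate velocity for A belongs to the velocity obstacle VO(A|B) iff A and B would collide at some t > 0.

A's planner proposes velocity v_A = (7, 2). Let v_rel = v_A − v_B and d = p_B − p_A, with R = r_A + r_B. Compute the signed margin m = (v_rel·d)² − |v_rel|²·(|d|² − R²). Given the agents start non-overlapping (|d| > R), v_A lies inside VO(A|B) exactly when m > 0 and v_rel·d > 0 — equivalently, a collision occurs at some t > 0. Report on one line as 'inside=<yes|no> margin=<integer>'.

d = (-16, 9),  |d|² = 337;  R = 8+5 = 13,  c = 337−13² = 168
v_rel = (1, -1),  |v_rel|² = 2;  v_rel·d = (1)·(-16) + (-1)·(9) = -25
2·t² + 50·t + 168 = 0  ⇒  m = (-25)² − 2·168 = 289
m = 289 > 0,  v_rel·d = -25 < 0  ⇒  outside

inside=no margin=289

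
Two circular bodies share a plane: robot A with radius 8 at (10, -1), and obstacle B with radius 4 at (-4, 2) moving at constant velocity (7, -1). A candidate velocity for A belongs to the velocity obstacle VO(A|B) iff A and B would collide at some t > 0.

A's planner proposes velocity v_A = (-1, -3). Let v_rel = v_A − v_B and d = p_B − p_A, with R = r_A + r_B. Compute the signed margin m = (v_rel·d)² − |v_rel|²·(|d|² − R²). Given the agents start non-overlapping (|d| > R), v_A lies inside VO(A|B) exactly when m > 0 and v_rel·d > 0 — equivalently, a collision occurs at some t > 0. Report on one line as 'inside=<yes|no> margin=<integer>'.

d = (-14, 3),  |d|² = 205;  R = 8+4 = 12,  c = 205−12² = 61
v_rel = (-8, -2),  |v_rel|² = 68;  v_rel·d = (-8)·(-14) + (-2)·(3) = 106
68·t² − 212·t + 61 = 0  ⇒  m = 106² − 68·61 = 7088
m = 7088 > 0,  v_rel·d = 106 > 0  ⇒  inside

inside=yes margin=7088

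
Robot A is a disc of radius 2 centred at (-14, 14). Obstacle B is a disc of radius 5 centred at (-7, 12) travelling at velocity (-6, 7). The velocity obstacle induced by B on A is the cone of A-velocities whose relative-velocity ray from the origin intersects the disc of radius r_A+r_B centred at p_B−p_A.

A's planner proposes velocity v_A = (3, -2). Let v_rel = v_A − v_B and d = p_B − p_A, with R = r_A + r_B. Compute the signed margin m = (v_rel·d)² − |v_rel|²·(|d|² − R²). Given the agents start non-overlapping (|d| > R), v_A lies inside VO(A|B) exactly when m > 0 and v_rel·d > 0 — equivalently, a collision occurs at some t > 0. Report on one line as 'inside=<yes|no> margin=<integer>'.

d = (7, -2),  |d|² = 53;  R = 2+5 = 7,  c = 53−7² = 4
v_rel = (9, -9),  |v_rel|² = 162;  v_rel·d = (9)·(7) + (-9)·(-2) = 81
162·t² − 162·t + 4 = 0  ⇒  m = 81² − 162·4 = 5913
m = 5913 > 0,  v_rel·d = 81 > 0  ⇒  inside

inside=yes margin=5913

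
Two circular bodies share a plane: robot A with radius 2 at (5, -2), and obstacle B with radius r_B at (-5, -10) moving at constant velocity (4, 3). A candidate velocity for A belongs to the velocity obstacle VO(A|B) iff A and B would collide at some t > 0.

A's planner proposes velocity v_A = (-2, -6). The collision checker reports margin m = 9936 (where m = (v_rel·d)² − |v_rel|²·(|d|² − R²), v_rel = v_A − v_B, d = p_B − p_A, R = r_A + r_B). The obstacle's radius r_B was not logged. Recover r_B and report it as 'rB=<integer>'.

m = 9936
d = (-10, -8);  v_rel = (-6, -9),  |v_rel|² = 117
v_rel×d = (-6)·(-8) − (-9)·(-10) = -42
since m = R²·117 − (-42)²:  R² = (1764 + 9936) / 117 = 100
R = √100 = 10  ⇒  r_B = 10 − 2 = 8

rB=8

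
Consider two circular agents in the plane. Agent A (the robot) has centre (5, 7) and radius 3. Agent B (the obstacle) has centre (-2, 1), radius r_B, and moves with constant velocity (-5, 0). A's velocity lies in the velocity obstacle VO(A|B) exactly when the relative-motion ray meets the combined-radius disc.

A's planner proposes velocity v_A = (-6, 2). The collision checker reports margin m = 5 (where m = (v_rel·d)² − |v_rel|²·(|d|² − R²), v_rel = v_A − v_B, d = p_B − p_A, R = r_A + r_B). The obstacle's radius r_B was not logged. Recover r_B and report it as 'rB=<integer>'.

m = 5
d = (-7, -6);  v_rel = (-1, 2),  |v_rel|² = 5
v_rel×d = (-1)·(-6) − (2)·(-7) = 20
since m = R²·5 − 20²:  R² = (400 + 5) / 5 = 81
R = √81 = 9  ⇒  r_B = 9 − 3 = 6

rB=6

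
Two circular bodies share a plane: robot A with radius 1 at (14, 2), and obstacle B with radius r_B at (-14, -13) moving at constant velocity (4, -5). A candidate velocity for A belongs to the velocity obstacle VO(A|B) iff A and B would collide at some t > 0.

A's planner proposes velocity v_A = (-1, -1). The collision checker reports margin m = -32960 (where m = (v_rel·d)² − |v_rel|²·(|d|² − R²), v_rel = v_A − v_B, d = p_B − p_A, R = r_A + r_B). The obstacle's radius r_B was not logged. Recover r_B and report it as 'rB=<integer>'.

m = -32960
d = (-28, -15);  v_rel = (-5, 4),  |v_rel|² = 41
v_rel×d = (-5)·(-15) − (4)·(-28) = 187
since m = R²·41 − 187²:  R² = (34969 + -32960) / 41 = 49
R = √49 = 7  ⇒  r_B = 7 − 1 = 6

rB=6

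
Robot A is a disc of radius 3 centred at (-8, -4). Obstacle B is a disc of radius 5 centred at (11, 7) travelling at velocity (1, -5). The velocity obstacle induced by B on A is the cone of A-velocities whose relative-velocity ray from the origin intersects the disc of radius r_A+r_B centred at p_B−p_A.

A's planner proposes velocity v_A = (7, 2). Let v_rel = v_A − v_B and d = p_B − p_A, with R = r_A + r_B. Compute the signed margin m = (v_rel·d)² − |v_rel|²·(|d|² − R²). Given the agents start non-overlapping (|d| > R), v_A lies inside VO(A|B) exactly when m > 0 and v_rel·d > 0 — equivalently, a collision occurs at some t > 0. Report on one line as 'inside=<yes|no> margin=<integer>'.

d = (19, 11),  |d|² = 482;  R = 3+5 = 8,  c = 482−8² = 418
v_rel = (6, 7),  |v_rel|² = 85;  v_rel·d = (6)·(19) + (7)·(11) = 191
85·t² − 382·t + 418 = 0  ⇒  m = 191² − 85·418 = 951
m = 951 > 0,  v_rel·d = 191 > 0  ⇒  inside

inside=yes margin=951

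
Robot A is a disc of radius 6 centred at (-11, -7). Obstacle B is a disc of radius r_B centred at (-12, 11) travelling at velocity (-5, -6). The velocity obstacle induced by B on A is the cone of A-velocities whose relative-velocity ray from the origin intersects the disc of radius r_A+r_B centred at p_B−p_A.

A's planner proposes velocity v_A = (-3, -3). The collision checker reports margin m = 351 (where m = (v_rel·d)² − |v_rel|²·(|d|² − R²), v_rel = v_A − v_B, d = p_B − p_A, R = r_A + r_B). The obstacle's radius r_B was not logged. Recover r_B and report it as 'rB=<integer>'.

m = 351
d = (-1, 18);  v_rel = (2, 3),  |v_rel|² = 13
v_rel×d = (2)·(18) − (3)·(-1) = 39
since m = R²·13 − 39²:  R² = (1521 + 351) / 13 = 144
R = √144 = 12  ⇒  r_B = 12 − 6 = 6

rB=6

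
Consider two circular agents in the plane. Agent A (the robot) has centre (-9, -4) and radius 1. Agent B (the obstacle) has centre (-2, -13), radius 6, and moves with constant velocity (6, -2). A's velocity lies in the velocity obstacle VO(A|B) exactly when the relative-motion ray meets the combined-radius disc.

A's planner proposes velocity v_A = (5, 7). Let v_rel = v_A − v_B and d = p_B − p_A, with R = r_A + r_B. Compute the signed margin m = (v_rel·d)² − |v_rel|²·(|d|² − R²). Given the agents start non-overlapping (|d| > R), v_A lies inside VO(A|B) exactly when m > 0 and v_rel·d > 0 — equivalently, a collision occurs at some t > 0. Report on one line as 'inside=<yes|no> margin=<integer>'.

d = (7, -9),  |d|² = 130;  R = 1+6 = 7,  c = 130−7² = 81
v_rel = (-1, 9),  |v_rel|² = 82;  v_rel·d = (-1)·(7) + (9)·(-9) = -88
82·t² + 176·t + 81 = 0  ⇒  m = (-88)² − 82·81 = 1102
m = 1102 > 0,  v_rel·d = -88 < 0  ⇒  outside

inside=no margin=1102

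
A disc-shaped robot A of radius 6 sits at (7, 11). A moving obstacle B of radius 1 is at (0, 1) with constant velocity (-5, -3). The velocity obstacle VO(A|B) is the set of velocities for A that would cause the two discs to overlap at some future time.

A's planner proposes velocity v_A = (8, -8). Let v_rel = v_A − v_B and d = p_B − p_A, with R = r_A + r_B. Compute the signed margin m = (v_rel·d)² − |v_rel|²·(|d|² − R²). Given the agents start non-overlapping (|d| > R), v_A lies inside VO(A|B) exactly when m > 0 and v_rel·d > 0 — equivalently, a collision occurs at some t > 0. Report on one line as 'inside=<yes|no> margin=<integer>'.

d = (-7, -10),  |d|² = 149;  R = 6+1 = 7,  c = 149−7² = 100
v_rel = (13, -5),  |v_rel|² = 194;  v_rel·d = (13)·(-7) + (-5)·(-10) = -41
194·t² + 82·t + 100 = 0  ⇒  m = (-41)² − 194·100 = -17719
m = -17719 < 0,  v_rel·d = -41 < 0  ⇒  outside

inside=no margin=-17719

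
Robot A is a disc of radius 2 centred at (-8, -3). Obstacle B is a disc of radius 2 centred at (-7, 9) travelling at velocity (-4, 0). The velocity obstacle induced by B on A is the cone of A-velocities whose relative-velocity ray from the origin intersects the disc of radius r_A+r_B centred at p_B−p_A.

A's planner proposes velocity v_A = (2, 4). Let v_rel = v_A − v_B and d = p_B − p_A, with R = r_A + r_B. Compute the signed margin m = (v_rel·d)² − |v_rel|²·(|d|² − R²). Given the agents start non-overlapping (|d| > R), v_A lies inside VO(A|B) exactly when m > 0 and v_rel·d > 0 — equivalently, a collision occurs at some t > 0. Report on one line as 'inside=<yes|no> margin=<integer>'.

d = (1, 12),  |d|² = 145;  R = 2+2 = 4,  c = 145−4² = 129
v_rel = (6, 4),  |v_rel|² = 52;  v_rel·d = (6)·(1) + (4)·(12) = 54
52·t² − 108·t + 129 = 0  ⇒  m = 54² − 52·129 = -3792
m = -3792 < 0,  v_rel·d = 54 > 0  ⇒  outside

inside=no margin=-3792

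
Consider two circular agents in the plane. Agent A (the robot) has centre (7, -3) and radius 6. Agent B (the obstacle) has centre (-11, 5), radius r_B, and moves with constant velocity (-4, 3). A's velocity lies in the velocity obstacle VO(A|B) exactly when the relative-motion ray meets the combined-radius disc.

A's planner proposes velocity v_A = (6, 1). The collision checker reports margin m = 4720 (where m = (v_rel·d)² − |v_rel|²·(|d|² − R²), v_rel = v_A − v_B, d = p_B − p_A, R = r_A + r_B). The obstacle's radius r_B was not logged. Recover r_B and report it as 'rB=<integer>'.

m = 4720
d = (-18, 8);  v_rel = (10, -2),  |v_rel|² = 104
v_rel×d = (10)·(8) − (-2)·(-18) = 44
since m = R²·104 − 44²:  R² = (1936 + 4720) / 104 = 64
R = √64 = 8  ⇒  r_B = 8 − 6 = 2

rB=2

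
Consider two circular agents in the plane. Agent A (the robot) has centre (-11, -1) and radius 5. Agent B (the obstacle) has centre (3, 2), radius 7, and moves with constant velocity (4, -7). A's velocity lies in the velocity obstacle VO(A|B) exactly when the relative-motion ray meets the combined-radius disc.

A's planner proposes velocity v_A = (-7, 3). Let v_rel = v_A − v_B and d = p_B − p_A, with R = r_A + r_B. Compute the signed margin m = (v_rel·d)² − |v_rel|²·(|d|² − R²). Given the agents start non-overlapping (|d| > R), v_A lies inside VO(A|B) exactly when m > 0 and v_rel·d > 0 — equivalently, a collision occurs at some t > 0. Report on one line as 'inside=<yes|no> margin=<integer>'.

d = (14, 3),  |d|² = 205;  R = 5+7 = 12,  c = 205−12² = 61
v_rel = (-11, 10),  |v_rel|² = 221;  v_rel·d = (-11)·(14) + (10)·(3) = -124
221·t² + 248·t + 61 = 0  ⇒  m = (-124)² − 221·61 = 1895
m = 1895 > 0,  v_rel·d = -124 < 0  ⇒  outside

inside=no margin=1895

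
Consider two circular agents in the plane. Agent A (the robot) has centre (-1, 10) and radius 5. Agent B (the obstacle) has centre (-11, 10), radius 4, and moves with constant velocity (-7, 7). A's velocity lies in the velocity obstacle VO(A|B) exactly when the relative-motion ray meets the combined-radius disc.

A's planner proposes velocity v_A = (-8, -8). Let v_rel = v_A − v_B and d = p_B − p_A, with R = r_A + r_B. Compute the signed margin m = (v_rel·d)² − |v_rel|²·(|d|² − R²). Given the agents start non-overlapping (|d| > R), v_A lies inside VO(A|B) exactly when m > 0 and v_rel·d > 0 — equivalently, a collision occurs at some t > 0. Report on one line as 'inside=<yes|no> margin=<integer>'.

d = (-10, 0),  |d|² = 100;  R = 5+4 = 9,  c = 100−9² = 19
v_rel = (-1, -15),  |v_rel|² = 226;  v_rel·d = (-1)·(-10) + (-15)·(0) = 10
226·t² − 20·t + 19 = 0  ⇒  m = 10² − 226·19 = -4194
m = -4194 < 0,  v_rel·d = 10 > 0  ⇒  outside

inside=no margin=-4194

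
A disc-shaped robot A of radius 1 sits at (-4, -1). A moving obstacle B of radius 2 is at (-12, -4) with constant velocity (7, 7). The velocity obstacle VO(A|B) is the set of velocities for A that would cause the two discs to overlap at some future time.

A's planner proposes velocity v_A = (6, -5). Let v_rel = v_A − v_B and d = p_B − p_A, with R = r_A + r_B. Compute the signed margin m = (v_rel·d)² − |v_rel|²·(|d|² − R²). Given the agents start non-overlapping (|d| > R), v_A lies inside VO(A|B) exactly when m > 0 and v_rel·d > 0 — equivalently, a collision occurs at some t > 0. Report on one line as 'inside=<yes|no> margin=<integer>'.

d = (-8, -3),  |d|² = 73;  R = 1+2 = 3,  c = 73−3² = 64
v_rel = (-1, -12),  |v_rel|² = 145;  v_rel·d = (-1)·(-8) + (-12)·(-3) = 44
145·t² − 88·t + 64 = 0  ⇒  m = 44² − 145·64 = -7344
m = -7344 < 0,  v_rel·d = 44 > 0  ⇒  outside

inside=no margin=-7344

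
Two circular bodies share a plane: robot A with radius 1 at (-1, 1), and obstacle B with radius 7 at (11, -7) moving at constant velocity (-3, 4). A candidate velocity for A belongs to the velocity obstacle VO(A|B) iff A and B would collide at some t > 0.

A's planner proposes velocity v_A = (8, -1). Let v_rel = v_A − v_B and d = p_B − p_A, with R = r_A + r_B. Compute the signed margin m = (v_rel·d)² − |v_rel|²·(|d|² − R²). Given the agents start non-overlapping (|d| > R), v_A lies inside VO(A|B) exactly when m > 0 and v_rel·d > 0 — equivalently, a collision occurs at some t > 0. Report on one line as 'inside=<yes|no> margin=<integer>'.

d = (12, -8),  |d|² = 208;  R = 1+7 = 8,  c = 208−8² = 144
v_rel = (11, -5),  |v_rel|² = 146;  v_rel·d = (11)·(12) + (-5)·(-8) = 172
146·t² − 344·t + 144 = 0  ⇒  m = 172² − 146·144 = 8560
m = 8560 > 0,  v_rel·d = 172 > 0  ⇒  inside

inside=yes margin=8560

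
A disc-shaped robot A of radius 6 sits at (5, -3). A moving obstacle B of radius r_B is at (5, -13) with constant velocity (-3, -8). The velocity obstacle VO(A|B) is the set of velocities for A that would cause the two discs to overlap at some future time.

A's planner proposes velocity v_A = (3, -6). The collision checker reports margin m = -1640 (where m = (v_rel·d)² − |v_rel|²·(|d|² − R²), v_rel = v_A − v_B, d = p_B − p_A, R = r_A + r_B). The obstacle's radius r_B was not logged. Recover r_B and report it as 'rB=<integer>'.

m = -1640
d = (0, -10);  v_rel = (6, 2),  |v_rel|² = 40
v_rel×d = (6)·(-10) − (2)·(0) = -60
since m = R²·40 − (-60)²:  R² = (3600 + -1640) / 40 = 49
R = √49 = 7  ⇒  r_B = 7 − 6 = 1

rB=1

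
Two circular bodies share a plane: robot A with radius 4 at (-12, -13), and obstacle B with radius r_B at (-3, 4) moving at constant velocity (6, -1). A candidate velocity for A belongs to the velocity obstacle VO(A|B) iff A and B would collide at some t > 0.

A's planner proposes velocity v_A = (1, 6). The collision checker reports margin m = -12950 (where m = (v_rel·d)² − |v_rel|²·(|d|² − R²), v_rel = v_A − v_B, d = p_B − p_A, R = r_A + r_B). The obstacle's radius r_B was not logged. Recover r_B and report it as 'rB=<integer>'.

m = -12950
d = (9, 17);  v_rel = (-5, 7),  |v_rel|² = 74
v_rel×d = (-5)·(17) − (7)·(9) = -148
since m = R²·74 − (-148)²:  R² = (21904 + -12950) / 74 = 121
R = √121 = 11  ⇒  r_B = 11 − 4 = 7

rB=7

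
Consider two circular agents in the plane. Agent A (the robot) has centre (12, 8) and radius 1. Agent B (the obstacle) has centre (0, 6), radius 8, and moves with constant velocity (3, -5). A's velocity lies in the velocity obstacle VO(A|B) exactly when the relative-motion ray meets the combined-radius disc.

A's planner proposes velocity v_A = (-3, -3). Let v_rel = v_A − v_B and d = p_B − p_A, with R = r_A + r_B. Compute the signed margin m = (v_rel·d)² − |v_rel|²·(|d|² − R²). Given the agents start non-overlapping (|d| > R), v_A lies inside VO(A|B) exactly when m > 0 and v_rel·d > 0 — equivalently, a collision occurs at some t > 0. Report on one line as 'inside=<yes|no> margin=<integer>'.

d = (-12, -2),  |d|² = 148;  R = 1+8 = 9,  c = 148−9² = 67
v_rel = (-6, 2),  |v_rel|² = 40;  v_rel·d = (-6)·(-12) + (2)·(-2) = 68
40·t² − 136·t + 67 = 0  ⇒  m = 68² − 40·67 = 1944
m = 1944 > 0,  v_rel·d = 68 > 0  ⇒  inside

inside=yes margin=1944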